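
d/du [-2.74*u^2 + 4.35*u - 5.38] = 4.35 - 5.48*u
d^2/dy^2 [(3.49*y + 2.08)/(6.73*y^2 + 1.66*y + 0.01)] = ((3.49*y + 2.08)*(13.46*y + 1.66)*(26.92*y + 3.32) - (140.9262*y + 39.5836)*(6.73*y^2 + 1.66*y + 0.01))/(6.73*y^2 + 1.66*y + 0.01)^3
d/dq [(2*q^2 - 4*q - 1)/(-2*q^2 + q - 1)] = (-6*q^2 - 8*q + 5)/(4*q^4 - 4*q^3 + 5*q^2 - 2*q + 1)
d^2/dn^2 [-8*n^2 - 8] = -16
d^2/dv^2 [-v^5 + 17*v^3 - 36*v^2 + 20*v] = -20*v^3 + 102*v - 72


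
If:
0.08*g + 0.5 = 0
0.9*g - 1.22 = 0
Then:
No Solution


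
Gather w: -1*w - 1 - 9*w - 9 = -10*w - 10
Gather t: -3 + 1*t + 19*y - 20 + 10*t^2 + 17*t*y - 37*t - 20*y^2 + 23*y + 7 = 10*t^2 + t*(17*y - 36) - 20*y^2 + 42*y - 16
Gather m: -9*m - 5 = -9*m - 5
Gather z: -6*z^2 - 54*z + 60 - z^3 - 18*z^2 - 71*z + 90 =-z^3 - 24*z^2 - 125*z + 150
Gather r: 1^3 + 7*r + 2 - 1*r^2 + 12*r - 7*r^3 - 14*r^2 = -7*r^3 - 15*r^2 + 19*r + 3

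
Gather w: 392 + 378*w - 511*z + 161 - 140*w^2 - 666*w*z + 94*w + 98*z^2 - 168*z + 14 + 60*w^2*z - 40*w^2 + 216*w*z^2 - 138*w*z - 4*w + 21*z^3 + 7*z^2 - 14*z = w^2*(60*z - 180) + w*(216*z^2 - 804*z + 468) + 21*z^3 + 105*z^2 - 693*z + 567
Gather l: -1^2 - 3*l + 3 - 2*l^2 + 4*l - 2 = -2*l^2 + l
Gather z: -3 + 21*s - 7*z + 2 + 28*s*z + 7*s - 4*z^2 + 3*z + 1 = 28*s - 4*z^2 + z*(28*s - 4)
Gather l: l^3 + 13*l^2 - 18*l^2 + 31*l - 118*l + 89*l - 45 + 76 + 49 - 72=l^3 - 5*l^2 + 2*l + 8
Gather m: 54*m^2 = 54*m^2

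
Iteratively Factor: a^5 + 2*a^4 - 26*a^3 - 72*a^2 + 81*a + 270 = (a + 3)*(a^4 - a^3 - 23*a^2 - 3*a + 90) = (a - 5)*(a + 3)*(a^3 + 4*a^2 - 3*a - 18) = (a - 5)*(a + 3)^2*(a^2 + a - 6) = (a - 5)*(a + 3)^3*(a - 2)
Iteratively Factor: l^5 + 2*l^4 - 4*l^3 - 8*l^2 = (l + 2)*(l^4 - 4*l^2) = l*(l + 2)*(l^3 - 4*l) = l*(l + 2)^2*(l^2 - 2*l) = l^2*(l + 2)^2*(l - 2)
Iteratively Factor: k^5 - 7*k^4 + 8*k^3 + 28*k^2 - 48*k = (k)*(k^4 - 7*k^3 + 8*k^2 + 28*k - 48) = k*(k - 3)*(k^3 - 4*k^2 - 4*k + 16) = k*(k - 3)*(k - 2)*(k^2 - 2*k - 8) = k*(k - 3)*(k - 2)*(k + 2)*(k - 4)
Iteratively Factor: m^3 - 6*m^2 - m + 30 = (m - 5)*(m^2 - m - 6) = (m - 5)*(m + 2)*(m - 3)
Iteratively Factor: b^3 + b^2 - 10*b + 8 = (b - 1)*(b^2 + 2*b - 8) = (b - 1)*(b + 4)*(b - 2)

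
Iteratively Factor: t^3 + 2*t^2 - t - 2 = (t - 1)*(t^2 + 3*t + 2) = (t - 1)*(t + 1)*(t + 2)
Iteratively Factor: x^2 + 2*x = (x)*(x + 2)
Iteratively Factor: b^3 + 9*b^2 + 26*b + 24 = (b + 4)*(b^2 + 5*b + 6) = (b + 3)*(b + 4)*(b + 2)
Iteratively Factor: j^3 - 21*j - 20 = (j + 4)*(j^2 - 4*j - 5) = (j + 1)*(j + 4)*(j - 5)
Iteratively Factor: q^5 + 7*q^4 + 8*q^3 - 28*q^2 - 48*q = (q)*(q^4 + 7*q^3 + 8*q^2 - 28*q - 48) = q*(q - 2)*(q^3 + 9*q^2 + 26*q + 24) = q*(q - 2)*(q + 4)*(q^2 + 5*q + 6) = q*(q - 2)*(q + 3)*(q + 4)*(q + 2)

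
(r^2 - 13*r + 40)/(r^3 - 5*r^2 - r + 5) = (r - 8)/(r^2 - 1)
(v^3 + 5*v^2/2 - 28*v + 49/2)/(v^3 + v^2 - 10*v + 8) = (2*v^2 + 7*v - 49)/(2*(v^2 + 2*v - 8))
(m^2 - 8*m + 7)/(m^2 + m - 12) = (m^2 - 8*m + 7)/(m^2 + m - 12)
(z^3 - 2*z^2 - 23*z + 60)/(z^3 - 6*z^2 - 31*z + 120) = (z - 4)/(z - 8)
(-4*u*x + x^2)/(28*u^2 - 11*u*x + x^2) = x/(-7*u + x)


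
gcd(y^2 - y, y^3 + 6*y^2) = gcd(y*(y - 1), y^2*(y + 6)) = y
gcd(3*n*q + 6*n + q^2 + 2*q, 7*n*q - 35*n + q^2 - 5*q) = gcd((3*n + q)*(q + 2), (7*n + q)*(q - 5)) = 1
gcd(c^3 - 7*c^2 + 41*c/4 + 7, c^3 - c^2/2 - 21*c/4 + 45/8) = 1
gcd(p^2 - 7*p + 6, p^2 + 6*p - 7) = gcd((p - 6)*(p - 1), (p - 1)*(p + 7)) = p - 1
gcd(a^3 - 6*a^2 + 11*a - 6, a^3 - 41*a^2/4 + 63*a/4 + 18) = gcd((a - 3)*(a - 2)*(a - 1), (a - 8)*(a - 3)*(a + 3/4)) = a - 3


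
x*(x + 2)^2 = x^3 + 4*x^2 + 4*x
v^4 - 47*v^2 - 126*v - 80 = (v - 8)*(v + 1)*(v + 2)*(v + 5)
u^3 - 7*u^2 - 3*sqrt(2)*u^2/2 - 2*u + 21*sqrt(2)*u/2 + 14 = (u - 7)*(u - 2*sqrt(2))*(u + sqrt(2)/2)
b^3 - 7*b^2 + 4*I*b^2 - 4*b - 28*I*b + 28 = (b - 7)*(b + 2*I)^2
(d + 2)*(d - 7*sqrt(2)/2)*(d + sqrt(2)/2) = d^3 - 3*sqrt(2)*d^2 + 2*d^2 - 6*sqrt(2)*d - 7*d/2 - 7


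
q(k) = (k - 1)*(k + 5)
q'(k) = 2*k + 4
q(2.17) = 8.39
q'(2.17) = 8.34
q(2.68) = 12.90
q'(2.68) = 9.36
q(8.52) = 101.67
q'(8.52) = 21.04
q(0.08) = -4.67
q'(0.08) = 4.16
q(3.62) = 22.58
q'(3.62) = 11.24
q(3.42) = 20.38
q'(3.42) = 10.84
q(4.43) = 32.34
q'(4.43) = 12.86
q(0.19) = -4.20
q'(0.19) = 4.38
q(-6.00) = 7.00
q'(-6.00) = -8.00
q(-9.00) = 40.00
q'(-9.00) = -14.00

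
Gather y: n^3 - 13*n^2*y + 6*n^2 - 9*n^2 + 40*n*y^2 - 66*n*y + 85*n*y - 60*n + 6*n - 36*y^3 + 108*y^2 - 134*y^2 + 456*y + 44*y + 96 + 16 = n^3 - 3*n^2 - 54*n - 36*y^3 + y^2*(40*n - 26) + y*(-13*n^2 + 19*n + 500) + 112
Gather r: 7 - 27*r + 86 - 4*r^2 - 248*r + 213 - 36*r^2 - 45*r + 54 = -40*r^2 - 320*r + 360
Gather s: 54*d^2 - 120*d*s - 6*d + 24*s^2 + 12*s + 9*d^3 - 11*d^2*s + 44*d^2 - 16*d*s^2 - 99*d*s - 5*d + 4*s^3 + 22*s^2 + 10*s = 9*d^3 + 98*d^2 - 11*d + 4*s^3 + s^2*(46 - 16*d) + s*(-11*d^2 - 219*d + 22)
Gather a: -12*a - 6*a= -18*a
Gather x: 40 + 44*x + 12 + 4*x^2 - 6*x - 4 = 4*x^2 + 38*x + 48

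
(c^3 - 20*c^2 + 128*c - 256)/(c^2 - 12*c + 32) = c - 8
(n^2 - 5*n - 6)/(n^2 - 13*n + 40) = (n^2 - 5*n - 6)/(n^2 - 13*n + 40)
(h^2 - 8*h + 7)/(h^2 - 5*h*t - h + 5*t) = (7 - h)/(-h + 5*t)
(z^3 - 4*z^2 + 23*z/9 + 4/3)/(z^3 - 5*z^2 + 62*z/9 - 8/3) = (3*z + 1)/(3*z - 2)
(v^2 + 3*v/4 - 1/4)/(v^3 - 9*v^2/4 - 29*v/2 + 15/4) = (v + 1)/(v^2 - 2*v - 15)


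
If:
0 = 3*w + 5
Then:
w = -5/3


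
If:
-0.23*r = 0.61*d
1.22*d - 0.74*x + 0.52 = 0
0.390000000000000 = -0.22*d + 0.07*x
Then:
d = -3.26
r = 8.64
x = -4.67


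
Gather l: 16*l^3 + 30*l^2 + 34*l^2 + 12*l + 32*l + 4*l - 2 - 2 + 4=16*l^3 + 64*l^2 + 48*l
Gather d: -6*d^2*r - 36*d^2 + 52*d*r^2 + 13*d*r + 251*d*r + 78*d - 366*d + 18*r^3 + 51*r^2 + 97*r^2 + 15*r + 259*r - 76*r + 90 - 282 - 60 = d^2*(-6*r - 36) + d*(52*r^2 + 264*r - 288) + 18*r^3 + 148*r^2 + 198*r - 252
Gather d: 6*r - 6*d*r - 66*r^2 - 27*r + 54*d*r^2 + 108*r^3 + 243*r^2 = d*(54*r^2 - 6*r) + 108*r^3 + 177*r^2 - 21*r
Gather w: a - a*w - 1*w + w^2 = a + w^2 + w*(-a - 1)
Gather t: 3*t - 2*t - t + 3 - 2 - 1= 0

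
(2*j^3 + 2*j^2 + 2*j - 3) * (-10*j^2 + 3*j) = -20*j^5 - 14*j^4 - 14*j^3 + 36*j^2 - 9*j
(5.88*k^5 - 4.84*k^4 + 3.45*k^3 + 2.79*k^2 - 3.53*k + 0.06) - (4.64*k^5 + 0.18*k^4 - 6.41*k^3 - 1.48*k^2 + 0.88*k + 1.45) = 1.24*k^5 - 5.02*k^4 + 9.86*k^3 + 4.27*k^2 - 4.41*k - 1.39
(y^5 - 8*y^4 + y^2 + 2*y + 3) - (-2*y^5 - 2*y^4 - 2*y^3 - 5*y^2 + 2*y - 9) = 3*y^5 - 6*y^4 + 2*y^3 + 6*y^2 + 12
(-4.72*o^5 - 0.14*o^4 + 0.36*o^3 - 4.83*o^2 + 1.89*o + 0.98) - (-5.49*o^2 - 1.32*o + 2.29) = -4.72*o^5 - 0.14*o^4 + 0.36*o^3 + 0.66*o^2 + 3.21*o - 1.31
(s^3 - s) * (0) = 0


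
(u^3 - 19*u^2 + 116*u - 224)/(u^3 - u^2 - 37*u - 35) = (u^2 - 12*u + 32)/(u^2 + 6*u + 5)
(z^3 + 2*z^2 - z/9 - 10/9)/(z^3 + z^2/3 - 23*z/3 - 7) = (9*z^2 + 9*z - 10)/(3*(3*z^2 - 2*z - 21))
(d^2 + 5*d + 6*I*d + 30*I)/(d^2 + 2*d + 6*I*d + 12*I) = (d + 5)/(d + 2)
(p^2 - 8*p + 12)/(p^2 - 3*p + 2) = (p - 6)/(p - 1)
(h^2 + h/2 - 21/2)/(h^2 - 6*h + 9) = (h + 7/2)/(h - 3)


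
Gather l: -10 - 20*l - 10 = -20*l - 20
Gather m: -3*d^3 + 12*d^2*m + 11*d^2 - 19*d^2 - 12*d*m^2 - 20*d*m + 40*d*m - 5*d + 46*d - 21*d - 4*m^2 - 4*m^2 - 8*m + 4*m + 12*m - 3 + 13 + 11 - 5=-3*d^3 - 8*d^2 + 20*d + m^2*(-12*d - 8) + m*(12*d^2 + 20*d + 8) + 16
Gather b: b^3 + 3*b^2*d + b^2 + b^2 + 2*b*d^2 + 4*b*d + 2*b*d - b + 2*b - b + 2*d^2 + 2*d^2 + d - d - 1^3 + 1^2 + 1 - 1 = b^3 + b^2*(3*d + 2) + b*(2*d^2 + 6*d) + 4*d^2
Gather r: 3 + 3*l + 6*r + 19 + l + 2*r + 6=4*l + 8*r + 28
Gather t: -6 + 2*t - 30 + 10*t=12*t - 36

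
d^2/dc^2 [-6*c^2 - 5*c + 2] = -12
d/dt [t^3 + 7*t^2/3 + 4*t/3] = 3*t^2 + 14*t/3 + 4/3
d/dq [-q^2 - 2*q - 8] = -2*q - 2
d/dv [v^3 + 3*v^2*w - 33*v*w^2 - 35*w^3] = 3*v^2 + 6*v*w - 33*w^2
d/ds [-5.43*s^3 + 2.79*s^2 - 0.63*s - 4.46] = -16.29*s^2 + 5.58*s - 0.63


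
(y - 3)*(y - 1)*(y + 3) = y^3 - y^2 - 9*y + 9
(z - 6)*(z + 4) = z^2 - 2*z - 24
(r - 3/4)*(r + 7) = r^2 + 25*r/4 - 21/4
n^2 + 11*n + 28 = (n + 4)*(n + 7)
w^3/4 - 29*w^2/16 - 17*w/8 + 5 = (w/4 + 1/2)*(w - 8)*(w - 5/4)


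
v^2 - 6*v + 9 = (v - 3)^2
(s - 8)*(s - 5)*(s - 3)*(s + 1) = s^4 - 15*s^3 + 63*s^2 - 41*s - 120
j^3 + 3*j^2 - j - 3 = (j - 1)*(j + 1)*(j + 3)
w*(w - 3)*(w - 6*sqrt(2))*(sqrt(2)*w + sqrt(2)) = sqrt(2)*w^4 - 12*w^3 - 2*sqrt(2)*w^3 - 3*sqrt(2)*w^2 + 24*w^2 + 36*w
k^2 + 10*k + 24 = (k + 4)*(k + 6)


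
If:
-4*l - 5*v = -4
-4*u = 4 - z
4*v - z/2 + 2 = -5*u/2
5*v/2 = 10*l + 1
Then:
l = 1/12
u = -88/15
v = 11/15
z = -292/15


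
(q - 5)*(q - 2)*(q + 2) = q^3 - 5*q^2 - 4*q + 20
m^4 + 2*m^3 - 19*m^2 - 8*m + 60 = (m - 3)*(m - 2)*(m + 2)*(m + 5)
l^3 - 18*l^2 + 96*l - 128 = (l - 8)^2*(l - 2)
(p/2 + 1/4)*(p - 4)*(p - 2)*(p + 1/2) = p^4/2 - 5*p^3/2 + 9*p^2/8 + 13*p/4 + 1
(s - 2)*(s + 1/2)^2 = s^3 - s^2 - 7*s/4 - 1/2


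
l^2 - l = l*(l - 1)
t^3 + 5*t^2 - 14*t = t*(t - 2)*(t + 7)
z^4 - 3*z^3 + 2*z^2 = z^2*(z - 2)*(z - 1)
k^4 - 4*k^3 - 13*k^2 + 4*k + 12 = (k - 6)*(k - 1)*(k + 1)*(k + 2)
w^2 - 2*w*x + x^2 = (-w + x)^2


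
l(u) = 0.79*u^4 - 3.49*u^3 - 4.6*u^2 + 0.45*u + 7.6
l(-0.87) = 6.48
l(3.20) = -69.59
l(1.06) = -0.25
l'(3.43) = -26.77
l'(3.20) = -32.66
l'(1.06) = -17.30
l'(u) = 3.16*u^3 - 10.47*u^2 - 9.2*u + 0.45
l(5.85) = 79.34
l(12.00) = 9701.32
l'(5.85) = 220.96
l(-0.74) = 6.40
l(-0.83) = 6.43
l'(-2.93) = -141.96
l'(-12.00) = -6857.31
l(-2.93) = 112.80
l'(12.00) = 3842.85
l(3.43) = -76.46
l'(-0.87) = -1.55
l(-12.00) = 21751.96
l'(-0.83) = -0.93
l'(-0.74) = 0.24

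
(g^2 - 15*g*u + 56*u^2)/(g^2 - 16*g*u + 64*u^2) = (-g + 7*u)/(-g + 8*u)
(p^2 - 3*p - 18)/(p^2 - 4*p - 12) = (p + 3)/(p + 2)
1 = 1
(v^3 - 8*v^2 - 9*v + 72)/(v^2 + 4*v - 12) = (v^3 - 8*v^2 - 9*v + 72)/(v^2 + 4*v - 12)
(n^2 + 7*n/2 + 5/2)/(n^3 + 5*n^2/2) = (n + 1)/n^2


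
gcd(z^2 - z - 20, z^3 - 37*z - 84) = z + 4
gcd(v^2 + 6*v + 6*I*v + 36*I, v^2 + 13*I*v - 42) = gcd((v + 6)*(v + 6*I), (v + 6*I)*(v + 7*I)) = v + 6*I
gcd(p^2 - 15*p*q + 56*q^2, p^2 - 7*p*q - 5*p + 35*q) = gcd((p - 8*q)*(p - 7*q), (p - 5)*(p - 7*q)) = p - 7*q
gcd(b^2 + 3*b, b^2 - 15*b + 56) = 1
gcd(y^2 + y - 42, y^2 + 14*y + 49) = y + 7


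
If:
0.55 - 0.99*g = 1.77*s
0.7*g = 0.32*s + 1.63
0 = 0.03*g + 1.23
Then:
No Solution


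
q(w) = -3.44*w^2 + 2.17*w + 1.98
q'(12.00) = -80.39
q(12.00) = -467.34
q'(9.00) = -59.75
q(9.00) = -257.13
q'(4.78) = -30.72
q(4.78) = -66.25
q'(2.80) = -17.09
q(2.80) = -18.91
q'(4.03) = -25.56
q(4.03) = -45.14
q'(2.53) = -15.24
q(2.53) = -14.55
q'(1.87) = -10.70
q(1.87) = -5.99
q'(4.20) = -26.73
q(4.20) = -49.59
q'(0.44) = -0.86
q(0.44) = 2.27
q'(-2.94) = 22.40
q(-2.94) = -34.13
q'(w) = 2.17 - 6.88*w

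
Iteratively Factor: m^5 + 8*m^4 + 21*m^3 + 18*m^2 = (m)*(m^4 + 8*m^3 + 21*m^2 + 18*m) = m*(m + 3)*(m^3 + 5*m^2 + 6*m) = m*(m + 3)^2*(m^2 + 2*m) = m*(m + 2)*(m + 3)^2*(m)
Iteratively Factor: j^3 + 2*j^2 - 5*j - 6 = (j - 2)*(j^2 + 4*j + 3) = (j - 2)*(j + 1)*(j + 3)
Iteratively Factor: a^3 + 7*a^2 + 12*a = (a + 4)*(a^2 + 3*a) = a*(a + 4)*(a + 3)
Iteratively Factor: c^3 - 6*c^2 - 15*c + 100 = (c - 5)*(c^2 - c - 20) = (c - 5)*(c + 4)*(c - 5)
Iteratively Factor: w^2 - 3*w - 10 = (w + 2)*(w - 5)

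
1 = 1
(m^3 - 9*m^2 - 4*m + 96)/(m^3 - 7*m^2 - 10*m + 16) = (m^2 - m - 12)/(m^2 + m - 2)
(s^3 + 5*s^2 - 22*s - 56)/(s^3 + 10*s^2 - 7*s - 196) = (s + 2)/(s + 7)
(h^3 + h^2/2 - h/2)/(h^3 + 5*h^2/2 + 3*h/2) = (2*h - 1)/(2*h + 3)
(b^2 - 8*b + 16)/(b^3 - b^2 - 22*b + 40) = (b - 4)/(b^2 + 3*b - 10)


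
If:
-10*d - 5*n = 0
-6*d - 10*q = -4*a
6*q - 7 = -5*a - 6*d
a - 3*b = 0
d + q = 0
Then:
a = 7/5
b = 7/15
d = -7/5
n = 14/5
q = 7/5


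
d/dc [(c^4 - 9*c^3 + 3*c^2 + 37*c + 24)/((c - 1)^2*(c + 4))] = (c^5 + 5*c^4 - 37*c^3 + 31*c^2 - 244*c - 316)/(c^5 + 5*c^4 - 5*c^3 - 25*c^2 + 40*c - 16)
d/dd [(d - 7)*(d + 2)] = 2*d - 5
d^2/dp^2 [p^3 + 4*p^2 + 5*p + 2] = 6*p + 8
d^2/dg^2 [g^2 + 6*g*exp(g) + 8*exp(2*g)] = 6*g*exp(g) + 32*exp(2*g) + 12*exp(g) + 2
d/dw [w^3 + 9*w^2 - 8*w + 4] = 3*w^2 + 18*w - 8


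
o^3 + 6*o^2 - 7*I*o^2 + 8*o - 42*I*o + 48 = (o + 6)*(o - 8*I)*(o + I)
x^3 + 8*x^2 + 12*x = x*(x + 2)*(x + 6)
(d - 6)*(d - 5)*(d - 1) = d^3 - 12*d^2 + 41*d - 30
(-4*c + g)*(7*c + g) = -28*c^2 + 3*c*g + g^2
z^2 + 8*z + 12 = (z + 2)*(z + 6)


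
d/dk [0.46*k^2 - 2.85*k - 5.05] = 0.92*k - 2.85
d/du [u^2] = 2*u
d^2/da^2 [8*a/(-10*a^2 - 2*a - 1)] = 32*(-2*a*(10*a + 1)^2 + (15*a + 1)*(10*a^2 + 2*a + 1))/(10*a^2 + 2*a + 1)^3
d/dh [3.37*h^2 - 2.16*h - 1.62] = 6.74*h - 2.16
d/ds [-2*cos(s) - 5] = 2*sin(s)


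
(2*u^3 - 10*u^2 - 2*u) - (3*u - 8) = 2*u^3 - 10*u^2 - 5*u + 8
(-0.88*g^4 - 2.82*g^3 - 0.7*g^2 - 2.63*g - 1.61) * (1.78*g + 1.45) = -1.5664*g^5 - 6.2956*g^4 - 5.335*g^3 - 5.6964*g^2 - 6.6793*g - 2.3345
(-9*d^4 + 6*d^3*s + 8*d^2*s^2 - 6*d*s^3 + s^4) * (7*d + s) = -63*d^5 + 33*d^4*s + 62*d^3*s^2 - 34*d^2*s^3 + d*s^4 + s^5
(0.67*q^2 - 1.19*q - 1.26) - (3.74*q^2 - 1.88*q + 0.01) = -3.07*q^2 + 0.69*q - 1.27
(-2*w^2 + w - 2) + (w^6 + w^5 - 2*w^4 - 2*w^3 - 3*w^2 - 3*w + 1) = w^6 + w^5 - 2*w^4 - 2*w^3 - 5*w^2 - 2*w - 1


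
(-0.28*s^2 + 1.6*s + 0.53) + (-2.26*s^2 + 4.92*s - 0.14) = -2.54*s^2 + 6.52*s + 0.39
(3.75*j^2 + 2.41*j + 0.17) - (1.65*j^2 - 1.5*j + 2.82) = 2.1*j^2 + 3.91*j - 2.65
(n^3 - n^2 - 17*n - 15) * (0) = 0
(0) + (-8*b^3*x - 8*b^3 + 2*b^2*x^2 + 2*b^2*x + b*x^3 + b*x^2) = -8*b^3*x - 8*b^3 + 2*b^2*x^2 + 2*b^2*x + b*x^3 + b*x^2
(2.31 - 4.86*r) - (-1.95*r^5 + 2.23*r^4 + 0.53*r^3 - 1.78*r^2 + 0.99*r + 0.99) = 1.95*r^5 - 2.23*r^4 - 0.53*r^3 + 1.78*r^2 - 5.85*r + 1.32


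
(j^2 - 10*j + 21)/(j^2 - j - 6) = (j - 7)/(j + 2)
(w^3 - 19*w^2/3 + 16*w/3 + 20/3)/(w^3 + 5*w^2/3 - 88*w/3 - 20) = (w - 2)/(w + 6)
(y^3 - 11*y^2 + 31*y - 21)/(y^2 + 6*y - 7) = (y^2 - 10*y + 21)/(y + 7)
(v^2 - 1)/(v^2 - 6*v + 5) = (v + 1)/(v - 5)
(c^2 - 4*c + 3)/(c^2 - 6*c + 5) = (c - 3)/(c - 5)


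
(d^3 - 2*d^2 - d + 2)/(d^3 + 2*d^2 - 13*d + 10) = (d + 1)/(d + 5)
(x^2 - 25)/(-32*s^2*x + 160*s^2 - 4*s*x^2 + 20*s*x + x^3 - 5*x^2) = (x + 5)/(-32*s^2 - 4*s*x + x^2)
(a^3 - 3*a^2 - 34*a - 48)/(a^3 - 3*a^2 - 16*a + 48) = (a^3 - 3*a^2 - 34*a - 48)/(a^3 - 3*a^2 - 16*a + 48)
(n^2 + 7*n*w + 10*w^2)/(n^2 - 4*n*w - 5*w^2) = (-n^2 - 7*n*w - 10*w^2)/(-n^2 + 4*n*w + 5*w^2)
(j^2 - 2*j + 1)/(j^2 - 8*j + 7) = (j - 1)/(j - 7)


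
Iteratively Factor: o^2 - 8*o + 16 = (o - 4)*(o - 4)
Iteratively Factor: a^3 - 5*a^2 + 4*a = (a - 4)*(a^2 - a) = a*(a - 4)*(a - 1)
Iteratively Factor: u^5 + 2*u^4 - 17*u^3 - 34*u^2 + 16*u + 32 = (u + 4)*(u^4 - 2*u^3 - 9*u^2 + 2*u + 8) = (u - 1)*(u + 4)*(u^3 - u^2 - 10*u - 8) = (u - 1)*(u + 1)*(u + 4)*(u^2 - 2*u - 8) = (u - 1)*(u + 1)*(u + 2)*(u + 4)*(u - 4)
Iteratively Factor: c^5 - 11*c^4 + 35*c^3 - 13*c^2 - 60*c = (c)*(c^4 - 11*c^3 + 35*c^2 - 13*c - 60) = c*(c - 4)*(c^3 - 7*c^2 + 7*c + 15) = c*(c - 4)*(c - 3)*(c^2 - 4*c - 5) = c*(c - 5)*(c - 4)*(c - 3)*(c + 1)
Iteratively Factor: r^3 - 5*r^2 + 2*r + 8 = (r - 4)*(r^2 - r - 2) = (r - 4)*(r - 2)*(r + 1)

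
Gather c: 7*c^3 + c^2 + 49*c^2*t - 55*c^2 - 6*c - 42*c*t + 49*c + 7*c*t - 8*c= 7*c^3 + c^2*(49*t - 54) + c*(35 - 35*t)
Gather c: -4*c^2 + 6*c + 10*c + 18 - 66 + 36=-4*c^2 + 16*c - 12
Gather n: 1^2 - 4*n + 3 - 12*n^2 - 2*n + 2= -12*n^2 - 6*n + 6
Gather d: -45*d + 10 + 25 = 35 - 45*d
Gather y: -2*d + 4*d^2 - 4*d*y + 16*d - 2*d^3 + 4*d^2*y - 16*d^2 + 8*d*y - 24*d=-2*d^3 - 12*d^2 - 10*d + y*(4*d^2 + 4*d)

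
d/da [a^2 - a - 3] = 2*a - 1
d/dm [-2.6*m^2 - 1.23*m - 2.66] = -5.2*m - 1.23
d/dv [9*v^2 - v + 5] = 18*v - 1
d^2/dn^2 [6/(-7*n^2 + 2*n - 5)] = 12*(49*n^2 - 14*n - 4*(7*n - 1)^2 + 35)/(7*n^2 - 2*n + 5)^3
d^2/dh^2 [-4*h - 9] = 0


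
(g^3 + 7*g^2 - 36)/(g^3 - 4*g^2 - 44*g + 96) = (g + 3)/(g - 8)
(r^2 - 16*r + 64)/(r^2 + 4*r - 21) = (r^2 - 16*r + 64)/(r^2 + 4*r - 21)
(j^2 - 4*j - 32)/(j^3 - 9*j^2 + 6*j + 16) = (j + 4)/(j^2 - j - 2)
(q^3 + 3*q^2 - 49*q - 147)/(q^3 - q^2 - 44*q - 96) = (q^2 - 49)/(q^2 - 4*q - 32)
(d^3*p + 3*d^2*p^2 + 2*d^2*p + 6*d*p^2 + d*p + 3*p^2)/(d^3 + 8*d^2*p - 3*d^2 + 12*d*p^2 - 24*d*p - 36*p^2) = p*(d^3 + 3*d^2*p + 2*d^2 + 6*d*p + d + 3*p)/(d^3 + 8*d^2*p - 3*d^2 + 12*d*p^2 - 24*d*p - 36*p^2)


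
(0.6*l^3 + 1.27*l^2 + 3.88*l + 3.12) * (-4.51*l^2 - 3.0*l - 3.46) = -2.706*l^5 - 7.5277*l^4 - 23.3848*l^3 - 30.1054*l^2 - 22.7848*l - 10.7952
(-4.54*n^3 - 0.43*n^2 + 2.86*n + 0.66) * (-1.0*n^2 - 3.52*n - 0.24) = 4.54*n^5 + 16.4108*n^4 - 0.2568*n^3 - 10.624*n^2 - 3.0096*n - 0.1584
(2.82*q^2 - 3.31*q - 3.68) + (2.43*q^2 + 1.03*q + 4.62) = 5.25*q^2 - 2.28*q + 0.94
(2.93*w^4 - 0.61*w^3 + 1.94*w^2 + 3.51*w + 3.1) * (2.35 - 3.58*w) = -10.4894*w^5 + 9.0693*w^4 - 8.3787*w^3 - 8.0068*w^2 - 2.8495*w + 7.285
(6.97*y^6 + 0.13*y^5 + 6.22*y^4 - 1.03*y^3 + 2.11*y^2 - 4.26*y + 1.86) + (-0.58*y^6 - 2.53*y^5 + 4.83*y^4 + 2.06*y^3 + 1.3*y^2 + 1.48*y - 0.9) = 6.39*y^6 - 2.4*y^5 + 11.05*y^4 + 1.03*y^3 + 3.41*y^2 - 2.78*y + 0.96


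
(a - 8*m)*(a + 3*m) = a^2 - 5*a*m - 24*m^2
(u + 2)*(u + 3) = u^2 + 5*u + 6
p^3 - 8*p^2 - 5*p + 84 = (p - 7)*(p - 4)*(p + 3)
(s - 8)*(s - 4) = s^2 - 12*s + 32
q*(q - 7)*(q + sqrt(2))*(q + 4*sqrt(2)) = q^4 - 7*q^3 + 5*sqrt(2)*q^3 - 35*sqrt(2)*q^2 + 8*q^2 - 56*q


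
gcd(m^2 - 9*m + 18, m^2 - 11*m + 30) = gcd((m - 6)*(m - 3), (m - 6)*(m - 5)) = m - 6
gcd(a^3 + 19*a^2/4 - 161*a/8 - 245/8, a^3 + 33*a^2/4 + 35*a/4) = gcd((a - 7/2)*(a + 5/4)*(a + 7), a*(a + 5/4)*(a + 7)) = a^2 + 33*a/4 + 35/4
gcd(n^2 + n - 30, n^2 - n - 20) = n - 5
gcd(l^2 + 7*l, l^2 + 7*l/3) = l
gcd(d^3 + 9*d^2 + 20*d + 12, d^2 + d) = d + 1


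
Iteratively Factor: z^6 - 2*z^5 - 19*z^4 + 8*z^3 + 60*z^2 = (z - 5)*(z^5 + 3*z^4 - 4*z^3 - 12*z^2) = (z - 5)*(z - 2)*(z^4 + 5*z^3 + 6*z^2) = (z - 5)*(z - 2)*(z + 3)*(z^3 + 2*z^2) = z*(z - 5)*(z - 2)*(z + 3)*(z^2 + 2*z) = z^2*(z - 5)*(z - 2)*(z + 3)*(z + 2)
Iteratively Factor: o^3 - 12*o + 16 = (o - 2)*(o^2 + 2*o - 8) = (o - 2)^2*(o + 4)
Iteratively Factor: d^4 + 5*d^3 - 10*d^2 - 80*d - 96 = (d + 2)*(d^3 + 3*d^2 - 16*d - 48) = (d + 2)*(d + 4)*(d^2 - d - 12) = (d + 2)*(d + 3)*(d + 4)*(d - 4)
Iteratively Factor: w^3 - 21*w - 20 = (w + 1)*(w^2 - w - 20) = (w - 5)*(w + 1)*(w + 4)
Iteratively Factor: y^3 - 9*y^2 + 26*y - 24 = (y - 2)*(y^2 - 7*y + 12) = (y - 4)*(y - 2)*(y - 3)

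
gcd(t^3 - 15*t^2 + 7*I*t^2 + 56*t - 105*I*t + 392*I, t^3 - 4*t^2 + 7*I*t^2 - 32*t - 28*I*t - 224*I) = t^2 + t*(-8 + 7*I) - 56*I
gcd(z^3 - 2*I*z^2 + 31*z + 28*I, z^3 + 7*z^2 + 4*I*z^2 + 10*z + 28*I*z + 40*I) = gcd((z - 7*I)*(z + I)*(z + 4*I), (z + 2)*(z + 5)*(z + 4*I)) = z + 4*I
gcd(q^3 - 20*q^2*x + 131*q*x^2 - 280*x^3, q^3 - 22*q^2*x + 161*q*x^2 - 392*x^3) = q^2 - 15*q*x + 56*x^2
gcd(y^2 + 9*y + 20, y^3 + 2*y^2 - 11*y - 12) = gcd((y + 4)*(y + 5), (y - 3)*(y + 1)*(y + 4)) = y + 4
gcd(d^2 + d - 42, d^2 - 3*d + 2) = 1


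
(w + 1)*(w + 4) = w^2 + 5*w + 4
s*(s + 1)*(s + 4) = s^3 + 5*s^2 + 4*s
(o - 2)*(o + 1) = o^2 - o - 2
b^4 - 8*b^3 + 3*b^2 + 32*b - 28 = (b - 7)*(b - 2)*(b - 1)*(b + 2)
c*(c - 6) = c^2 - 6*c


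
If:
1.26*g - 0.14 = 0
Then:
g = 0.11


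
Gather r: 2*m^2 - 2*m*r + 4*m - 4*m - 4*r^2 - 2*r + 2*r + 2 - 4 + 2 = 2*m^2 - 2*m*r - 4*r^2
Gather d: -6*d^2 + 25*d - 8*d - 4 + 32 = -6*d^2 + 17*d + 28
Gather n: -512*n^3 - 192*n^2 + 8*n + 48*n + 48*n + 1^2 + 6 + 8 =-512*n^3 - 192*n^2 + 104*n + 15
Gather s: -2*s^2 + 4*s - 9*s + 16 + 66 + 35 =-2*s^2 - 5*s + 117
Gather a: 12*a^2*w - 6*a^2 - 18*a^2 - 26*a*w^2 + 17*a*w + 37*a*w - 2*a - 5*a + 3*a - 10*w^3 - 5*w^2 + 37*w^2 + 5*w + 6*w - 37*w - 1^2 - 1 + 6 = a^2*(12*w - 24) + a*(-26*w^2 + 54*w - 4) - 10*w^3 + 32*w^2 - 26*w + 4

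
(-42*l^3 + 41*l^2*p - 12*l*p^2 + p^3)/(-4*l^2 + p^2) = (21*l^2 - 10*l*p + p^2)/(2*l + p)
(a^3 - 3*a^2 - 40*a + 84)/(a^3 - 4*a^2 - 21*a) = (a^2 + 4*a - 12)/(a*(a + 3))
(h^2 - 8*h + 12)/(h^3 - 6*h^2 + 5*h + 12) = (h^2 - 8*h + 12)/(h^3 - 6*h^2 + 5*h + 12)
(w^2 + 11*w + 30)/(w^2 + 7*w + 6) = (w + 5)/(w + 1)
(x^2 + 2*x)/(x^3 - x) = (x + 2)/(x^2 - 1)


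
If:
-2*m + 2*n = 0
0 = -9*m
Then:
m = 0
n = 0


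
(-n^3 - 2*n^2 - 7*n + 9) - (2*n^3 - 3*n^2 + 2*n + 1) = -3*n^3 + n^2 - 9*n + 8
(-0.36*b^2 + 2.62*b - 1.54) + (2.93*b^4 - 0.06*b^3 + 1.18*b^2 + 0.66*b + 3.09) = 2.93*b^4 - 0.06*b^3 + 0.82*b^2 + 3.28*b + 1.55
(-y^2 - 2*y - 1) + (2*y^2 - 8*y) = y^2 - 10*y - 1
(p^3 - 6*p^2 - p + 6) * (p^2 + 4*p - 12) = p^5 - 2*p^4 - 37*p^3 + 74*p^2 + 36*p - 72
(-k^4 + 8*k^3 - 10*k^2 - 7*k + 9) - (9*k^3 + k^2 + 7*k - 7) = -k^4 - k^3 - 11*k^2 - 14*k + 16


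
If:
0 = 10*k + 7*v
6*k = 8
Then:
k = 4/3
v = -40/21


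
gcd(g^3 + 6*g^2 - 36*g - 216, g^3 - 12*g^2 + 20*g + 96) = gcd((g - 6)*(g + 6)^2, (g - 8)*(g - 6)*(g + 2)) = g - 6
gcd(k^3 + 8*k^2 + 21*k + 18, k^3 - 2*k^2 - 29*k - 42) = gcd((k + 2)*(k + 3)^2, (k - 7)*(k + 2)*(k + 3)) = k^2 + 5*k + 6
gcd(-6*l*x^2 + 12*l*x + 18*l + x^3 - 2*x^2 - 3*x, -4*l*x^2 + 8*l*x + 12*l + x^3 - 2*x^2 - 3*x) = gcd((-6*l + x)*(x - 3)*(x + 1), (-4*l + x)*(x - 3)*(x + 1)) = x^2 - 2*x - 3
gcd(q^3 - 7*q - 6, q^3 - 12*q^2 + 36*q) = 1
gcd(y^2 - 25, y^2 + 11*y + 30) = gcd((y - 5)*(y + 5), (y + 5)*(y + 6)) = y + 5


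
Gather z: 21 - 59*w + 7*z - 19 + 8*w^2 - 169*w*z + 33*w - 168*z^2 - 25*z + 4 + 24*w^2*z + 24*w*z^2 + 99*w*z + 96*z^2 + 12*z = 8*w^2 - 26*w + z^2*(24*w - 72) + z*(24*w^2 - 70*w - 6) + 6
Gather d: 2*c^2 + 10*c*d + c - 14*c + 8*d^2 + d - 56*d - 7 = 2*c^2 - 13*c + 8*d^2 + d*(10*c - 55) - 7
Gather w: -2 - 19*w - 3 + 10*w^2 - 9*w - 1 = 10*w^2 - 28*w - 6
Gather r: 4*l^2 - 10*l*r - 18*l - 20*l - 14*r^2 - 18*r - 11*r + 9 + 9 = 4*l^2 - 38*l - 14*r^2 + r*(-10*l - 29) + 18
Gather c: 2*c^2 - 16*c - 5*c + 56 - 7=2*c^2 - 21*c + 49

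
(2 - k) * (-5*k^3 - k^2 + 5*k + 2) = 5*k^4 - 9*k^3 - 7*k^2 + 8*k + 4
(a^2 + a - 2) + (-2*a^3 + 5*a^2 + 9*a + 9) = -2*a^3 + 6*a^2 + 10*a + 7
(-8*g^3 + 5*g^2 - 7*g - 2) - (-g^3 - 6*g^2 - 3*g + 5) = -7*g^3 + 11*g^2 - 4*g - 7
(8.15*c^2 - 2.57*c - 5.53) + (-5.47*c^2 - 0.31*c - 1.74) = 2.68*c^2 - 2.88*c - 7.27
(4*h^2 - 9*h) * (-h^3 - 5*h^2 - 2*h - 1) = -4*h^5 - 11*h^4 + 37*h^3 + 14*h^2 + 9*h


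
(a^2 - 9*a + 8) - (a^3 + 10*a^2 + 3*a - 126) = -a^3 - 9*a^2 - 12*a + 134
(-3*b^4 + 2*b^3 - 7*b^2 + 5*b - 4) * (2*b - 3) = -6*b^5 + 13*b^4 - 20*b^3 + 31*b^2 - 23*b + 12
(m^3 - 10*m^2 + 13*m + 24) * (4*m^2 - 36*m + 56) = 4*m^5 - 76*m^4 + 468*m^3 - 932*m^2 - 136*m + 1344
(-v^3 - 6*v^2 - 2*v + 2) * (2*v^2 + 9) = -2*v^5 - 12*v^4 - 13*v^3 - 50*v^2 - 18*v + 18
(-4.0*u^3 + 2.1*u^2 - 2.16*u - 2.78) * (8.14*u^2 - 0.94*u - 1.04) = -32.56*u^5 + 20.854*u^4 - 15.3964*u^3 - 22.7828*u^2 + 4.8596*u + 2.8912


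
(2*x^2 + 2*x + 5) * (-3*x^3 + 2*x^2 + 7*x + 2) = -6*x^5 - 2*x^4 + 3*x^3 + 28*x^2 + 39*x + 10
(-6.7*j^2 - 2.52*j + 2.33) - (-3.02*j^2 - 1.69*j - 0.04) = -3.68*j^2 - 0.83*j + 2.37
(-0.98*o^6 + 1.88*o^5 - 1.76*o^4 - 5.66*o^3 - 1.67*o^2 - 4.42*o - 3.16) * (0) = 0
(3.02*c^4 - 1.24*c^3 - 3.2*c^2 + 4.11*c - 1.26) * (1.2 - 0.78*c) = -2.3556*c^5 + 4.5912*c^4 + 1.008*c^3 - 7.0458*c^2 + 5.9148*c - 1.512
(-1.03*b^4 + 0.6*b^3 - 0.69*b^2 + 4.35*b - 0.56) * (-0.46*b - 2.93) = 0.4738*b^5 + 2.7419*b^4 - 1.4406*b^3 + 0.0207000000000002*b^2 - 12.4879*b + 1.6408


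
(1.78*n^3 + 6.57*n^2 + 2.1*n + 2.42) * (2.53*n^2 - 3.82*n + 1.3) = 4.5034*n^5 + 9.8225*n^4 - 17.4704*n^3 + 6.6416*n^2 - 6.5144*n + 3.146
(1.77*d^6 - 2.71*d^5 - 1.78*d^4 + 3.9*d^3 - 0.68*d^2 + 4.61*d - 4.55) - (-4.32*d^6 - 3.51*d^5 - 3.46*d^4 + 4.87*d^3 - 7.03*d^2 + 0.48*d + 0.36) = 6.09*d^6 + 0.8*d^5 + 1.68*d^4 - 0.97*d^3 + 6.35*d^2 + 4.13*d - 4.91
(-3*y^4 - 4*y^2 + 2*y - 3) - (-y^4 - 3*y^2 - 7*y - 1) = -2*y^4 - y^2 + 9*y - 2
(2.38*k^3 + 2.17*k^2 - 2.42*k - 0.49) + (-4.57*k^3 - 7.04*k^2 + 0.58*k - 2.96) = -2.19*k^3 - 4.87*k^2 - 1.84*k - 3.45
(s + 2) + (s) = 2*s + 2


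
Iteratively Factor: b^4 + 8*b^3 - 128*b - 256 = (b + 4)*(b^3 + 4*b^2 - 16*b - 64) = (b + 4)^2*(b^2 - 16) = (b + 4)^3*(b - 4)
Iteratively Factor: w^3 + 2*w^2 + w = (w)*(w^2 + 2*w + 1) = w*(w + 1)*(w + 1)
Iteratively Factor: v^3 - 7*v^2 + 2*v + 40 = (v - 4)*(v^2 - 3*v - 10) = (v - 5)*(v - 4)*(v + 2)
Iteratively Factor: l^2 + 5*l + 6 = (l + 2)*(l + 3)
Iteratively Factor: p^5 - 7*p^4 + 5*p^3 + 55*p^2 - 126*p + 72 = (p - 2)*(p^4 - 5*p^3 - 5*p^2 + 45*p - 36) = (p - 2)*(p - 1)*(p^3 - 4*p^2 - 9*p + 36) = (p - 4)*(p - 2)*(p - 1)*(p^2 - 9) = (p - 4)*(p - 2)*(p - 1)*(p + 3)*(p - 3)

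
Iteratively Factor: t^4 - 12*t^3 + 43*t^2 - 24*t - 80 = (t - 4)*(t^3 - 8*t^2 + 11*t + 20) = (t - 4)*(t + 1)*(t^2 - 9*t + 20) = (t - 5)*(t - 4)*(t + 1)*(t - 4)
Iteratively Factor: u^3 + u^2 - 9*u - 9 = (u + 3)*(u^2 - 2*u - 3) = (u - 3)*(u + 3)*(u + 1)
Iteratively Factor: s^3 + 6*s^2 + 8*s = (s + 2)*(s^2 + 4*s) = (s + 2)*(s + 4)*(s)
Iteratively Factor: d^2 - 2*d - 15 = (d + 3)*(d - 5)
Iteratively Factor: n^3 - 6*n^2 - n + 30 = (n + 2)*(n^2 - 8*n + 15) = (n - 3)*(n + 2)*(n - 5)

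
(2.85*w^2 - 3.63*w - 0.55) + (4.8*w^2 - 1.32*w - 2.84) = 7.65*w^2 - 4.95*w - 3.39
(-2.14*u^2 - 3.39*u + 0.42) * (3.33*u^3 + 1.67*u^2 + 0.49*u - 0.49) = -7.1262*u^5 - 14.8625*u^4 - 5.3113*u^3 + 0.0889*u^2 + 1.8669*u - 0.2058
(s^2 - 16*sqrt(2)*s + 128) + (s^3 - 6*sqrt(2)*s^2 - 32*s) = s^3 - 6*sqrt(2)*s^2 + s^2 - 32*s - 16*sqrt(2)*s + 128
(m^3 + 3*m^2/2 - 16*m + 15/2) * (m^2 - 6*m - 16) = m^5 - 9*m^4/2 - 41*m^3 + 159*m^2/2 + 211*m - 120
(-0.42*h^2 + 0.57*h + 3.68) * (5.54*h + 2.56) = -2.3268*h^3 + 2.0826*h^2 + 21.8464*h + 9.4208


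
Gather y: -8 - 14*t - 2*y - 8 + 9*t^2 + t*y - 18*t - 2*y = 9*t^2 - 32*t + y*(t - 4) - 16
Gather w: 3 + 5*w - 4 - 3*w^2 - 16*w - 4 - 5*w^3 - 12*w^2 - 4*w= -5*w^3 - 15*w^2 - 15*w - 5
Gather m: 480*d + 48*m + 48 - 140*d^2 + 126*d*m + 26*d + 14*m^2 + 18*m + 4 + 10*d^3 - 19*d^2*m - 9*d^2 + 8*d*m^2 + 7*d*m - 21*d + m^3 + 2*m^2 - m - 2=10*d^3 - 149*d^2 + 485*d + m^3 + m^2*(8*d + 16) + m*(-19*d^2 + 133*d + 65) + 50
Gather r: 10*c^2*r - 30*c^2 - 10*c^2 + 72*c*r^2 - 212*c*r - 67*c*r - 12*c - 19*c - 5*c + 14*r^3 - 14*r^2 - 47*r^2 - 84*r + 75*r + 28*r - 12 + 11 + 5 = -40*c^2 - 36*c + 14*r^3 + r^2*(72*c - 61) + r*(10*c^2 - 279*c + 19) + 4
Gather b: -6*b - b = -7*b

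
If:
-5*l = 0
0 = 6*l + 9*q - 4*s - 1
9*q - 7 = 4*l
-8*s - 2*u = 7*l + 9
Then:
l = 0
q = 7/9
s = 3/2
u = -21/2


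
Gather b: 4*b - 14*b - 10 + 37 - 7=20 - 10*b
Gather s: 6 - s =6 - s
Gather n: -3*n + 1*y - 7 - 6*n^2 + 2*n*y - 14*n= -6*n^2 + n*(2*y - 17) + y - 7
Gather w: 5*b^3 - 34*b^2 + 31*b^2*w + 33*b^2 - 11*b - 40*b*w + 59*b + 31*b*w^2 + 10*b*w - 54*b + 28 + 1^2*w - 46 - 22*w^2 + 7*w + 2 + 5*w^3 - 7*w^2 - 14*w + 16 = 5*b^3 - b^2 - 6*b + 5*w^3 + w^2*(31*b - 29) + w*(31*b^2 - 30*b - 6)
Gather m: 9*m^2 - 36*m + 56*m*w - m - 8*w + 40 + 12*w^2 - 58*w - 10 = 9*m^2 + m*(56*w - 37) + 12*w^2 - 66*w + 30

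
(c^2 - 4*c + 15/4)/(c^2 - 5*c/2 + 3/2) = (c - 5/2)/(c - 1)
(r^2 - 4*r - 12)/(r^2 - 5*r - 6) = (r + 2)/(r + 1)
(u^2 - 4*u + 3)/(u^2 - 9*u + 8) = (u - 3)/(u - 8)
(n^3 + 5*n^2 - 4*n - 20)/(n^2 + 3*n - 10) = n + 2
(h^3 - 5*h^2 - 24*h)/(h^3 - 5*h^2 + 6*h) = (h^2 - 5*h - 24)/(h^2 - 5*h + 6)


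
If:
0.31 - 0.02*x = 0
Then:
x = 15.50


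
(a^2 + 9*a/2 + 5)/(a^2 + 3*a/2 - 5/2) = (a + 2)/(a - 1)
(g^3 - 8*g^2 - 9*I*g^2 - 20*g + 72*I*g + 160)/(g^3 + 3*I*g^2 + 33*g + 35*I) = (g^2 - 4*g*(2 + I) + 32*I)/(g^2 + 8*I*g - 7)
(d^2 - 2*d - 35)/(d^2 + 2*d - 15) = (d - 7)/(d - 3)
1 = 1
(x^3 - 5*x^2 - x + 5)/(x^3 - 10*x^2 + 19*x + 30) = (x - 1)/(x - 6)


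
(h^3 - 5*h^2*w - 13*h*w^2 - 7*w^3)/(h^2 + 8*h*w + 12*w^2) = (h^3 - 5*h^2*w - 13*h*w^2 - 7*w^3)/(h^2 + 8*h*w + 12*w^2)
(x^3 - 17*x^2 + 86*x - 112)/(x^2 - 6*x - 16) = (x^2 - 9*x + 14)/(x + 2)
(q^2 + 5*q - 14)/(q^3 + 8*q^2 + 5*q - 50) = (q + 7)/(q^2 + 10*q + 25)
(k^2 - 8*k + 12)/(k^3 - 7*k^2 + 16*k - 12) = (k - 6)/(k^2 - 5*k + 6)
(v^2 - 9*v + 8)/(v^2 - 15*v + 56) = (v - 1)/(v - 7)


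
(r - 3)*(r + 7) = r^2 + 4*r - 21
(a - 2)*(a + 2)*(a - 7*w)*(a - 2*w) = a^4 - 9*a^3*w + 14*a^2*w^2 - 4*a^2 + 36*a*w - 56*w^2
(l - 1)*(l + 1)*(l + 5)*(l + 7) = l^4 + 12*l^3 + 34*l^2 - 12*l - 35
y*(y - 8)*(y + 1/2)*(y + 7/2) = y^4 - 4*y^3 - 121*y^2/4 - 14*y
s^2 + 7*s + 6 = (s + 1)*(s + 6)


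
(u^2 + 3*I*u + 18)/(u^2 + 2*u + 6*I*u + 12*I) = (u - 3*I)/(u + 2)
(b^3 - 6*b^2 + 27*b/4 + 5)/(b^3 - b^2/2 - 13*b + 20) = (b^2 - 7*b/2 - 2)/(b^2 + 2*b - 8)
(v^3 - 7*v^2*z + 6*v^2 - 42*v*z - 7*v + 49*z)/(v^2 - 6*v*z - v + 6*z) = (-v^2 + 7*v*z - 7*v + 49*z)/(-v + 6*z)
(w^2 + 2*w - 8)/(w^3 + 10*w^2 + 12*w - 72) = (w + 4)/(w^2 + 12*w + 36)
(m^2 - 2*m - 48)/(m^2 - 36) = (m - 8)/(m - 6)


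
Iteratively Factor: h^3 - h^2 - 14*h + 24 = (h - 3)*(h^2 + 2*h - 8) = (h - 3)*(h + 4)*(h - 2)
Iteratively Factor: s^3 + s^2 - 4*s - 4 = (s + 1)*(s^2 - 4) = (s - 2)*(s + 1)*(s + 2)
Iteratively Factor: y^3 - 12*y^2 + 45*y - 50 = (y - 5)*(y^2 - 7*y + 10) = (y - 5)^2*(y - 2)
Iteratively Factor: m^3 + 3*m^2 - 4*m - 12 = (m + 2)*(m^2 + m - 6) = (m - 2)*(m + 2)*(m + 3)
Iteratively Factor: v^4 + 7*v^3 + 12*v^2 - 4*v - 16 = (v - 1)*(v^3 + 8*v^2 + 20*v + 16) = (v - 1)*(v + 2)*(v^2 + 6*v + 8) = (v - 1)*(v + 2)^2*(v + 4)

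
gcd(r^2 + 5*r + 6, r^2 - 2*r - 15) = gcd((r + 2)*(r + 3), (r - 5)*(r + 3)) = r + 3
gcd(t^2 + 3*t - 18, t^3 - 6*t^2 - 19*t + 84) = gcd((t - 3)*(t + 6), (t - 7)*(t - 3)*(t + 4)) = t - 3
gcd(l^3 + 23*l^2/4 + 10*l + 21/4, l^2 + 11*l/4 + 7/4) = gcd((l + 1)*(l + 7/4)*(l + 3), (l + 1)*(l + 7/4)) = l^2 + 11*l/4 + 7/4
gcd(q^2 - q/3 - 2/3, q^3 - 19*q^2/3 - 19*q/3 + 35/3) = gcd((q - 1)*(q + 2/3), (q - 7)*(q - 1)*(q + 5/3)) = q - 1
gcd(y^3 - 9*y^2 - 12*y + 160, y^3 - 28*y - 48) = y + 4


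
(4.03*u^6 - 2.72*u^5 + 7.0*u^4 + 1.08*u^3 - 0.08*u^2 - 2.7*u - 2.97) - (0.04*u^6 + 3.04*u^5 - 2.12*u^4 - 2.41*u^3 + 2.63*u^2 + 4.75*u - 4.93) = 3.99*u^6 - 5.76*u^5 + 9.12*u^4 + 3.49*u^3 - 2.71*u^2 - 7.45*u + 1.96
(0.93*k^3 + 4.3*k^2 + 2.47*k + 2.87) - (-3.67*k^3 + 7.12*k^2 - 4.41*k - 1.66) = 4.6*k^3 - 2.82*k^2 + 6.88*k + 4.53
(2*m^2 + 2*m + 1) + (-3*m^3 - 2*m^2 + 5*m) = -3*m^3 + 7*m + 1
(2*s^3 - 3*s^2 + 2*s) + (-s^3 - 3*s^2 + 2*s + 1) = s^3 - 6*s^2 + 4*s + 1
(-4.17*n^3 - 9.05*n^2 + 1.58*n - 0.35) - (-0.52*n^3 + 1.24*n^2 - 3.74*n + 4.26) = -3.65*n^3 - 10.29*n^2 + 5.32*n - 4.61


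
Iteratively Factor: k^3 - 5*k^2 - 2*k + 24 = (k - 4)*(k^2 - k - 6) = (k - 4)*(k - 3)*(k + 2)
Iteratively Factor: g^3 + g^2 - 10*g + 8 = (g - 2)*(g^2 + 3*g - 4) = (g - 2)*(g - 1)*(g + 4)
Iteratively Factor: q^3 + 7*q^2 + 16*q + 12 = (q + 2)*(q^2 + 5*q + 6) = (q + 2)^2*(q + 3)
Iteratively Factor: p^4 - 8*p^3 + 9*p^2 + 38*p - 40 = (p + 2)*(p^3 - 10*p^2 + 29*p - 20) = (p - 4)*(p + 2)*(p^2 - 6*p + 5) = (p - 4)*(p - 1)*(p + 2)*(p - 5)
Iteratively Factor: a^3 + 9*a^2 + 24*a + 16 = (a + 1)*(a^2 + 8*a + 16) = (a + 1)*(a + 4)*(a + 4)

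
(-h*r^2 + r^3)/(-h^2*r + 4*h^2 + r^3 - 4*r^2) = r^2/(h*r - 4*h + r^2 - 4*r)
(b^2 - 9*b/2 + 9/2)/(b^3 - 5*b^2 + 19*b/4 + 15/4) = 2*(2*b - 3)/(4*b^2 - 8*b - 5)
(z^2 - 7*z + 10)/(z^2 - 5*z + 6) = (z - 5)/(z - 3)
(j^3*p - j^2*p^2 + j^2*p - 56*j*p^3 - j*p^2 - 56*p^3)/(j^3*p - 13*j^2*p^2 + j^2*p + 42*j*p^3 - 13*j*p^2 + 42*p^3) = (j^2 - j*p - 56*p^2)/(j^2 - 13*j*p + 42*p^2)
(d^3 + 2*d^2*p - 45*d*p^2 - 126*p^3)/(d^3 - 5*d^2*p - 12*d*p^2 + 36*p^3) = (d^2 - d*p - 42*p^2)/(d^2 - 8*d*p + 12*p^2)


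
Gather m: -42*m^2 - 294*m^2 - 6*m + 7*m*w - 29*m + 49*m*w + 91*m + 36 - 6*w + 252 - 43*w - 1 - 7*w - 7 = -336*m^2 + m*(56*w + 56) - 56*w + 280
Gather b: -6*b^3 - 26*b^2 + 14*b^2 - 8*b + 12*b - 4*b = -6*b^3 - 12*b^2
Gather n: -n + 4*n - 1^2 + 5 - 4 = 3*n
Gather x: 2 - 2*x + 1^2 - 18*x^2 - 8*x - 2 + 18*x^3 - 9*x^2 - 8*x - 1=18*x^3 - 27*x^2 - 18*x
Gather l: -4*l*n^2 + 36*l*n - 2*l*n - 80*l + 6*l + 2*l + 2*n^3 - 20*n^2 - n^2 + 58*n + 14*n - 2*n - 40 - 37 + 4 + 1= l*(-4*n^2 + 34*n - 72) + 2*n^3 - 21*n^2 + 70*n - 72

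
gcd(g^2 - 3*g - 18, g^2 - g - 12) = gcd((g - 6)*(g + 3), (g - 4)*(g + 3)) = g + 3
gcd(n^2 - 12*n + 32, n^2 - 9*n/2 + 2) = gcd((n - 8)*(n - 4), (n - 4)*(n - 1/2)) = n - 4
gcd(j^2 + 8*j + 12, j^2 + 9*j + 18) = j + 6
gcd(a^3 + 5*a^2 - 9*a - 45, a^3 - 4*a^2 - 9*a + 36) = a^2 - 9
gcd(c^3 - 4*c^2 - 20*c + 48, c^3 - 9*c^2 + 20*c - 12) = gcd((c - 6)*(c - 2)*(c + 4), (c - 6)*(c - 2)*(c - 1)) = c^2 - 8*c + 12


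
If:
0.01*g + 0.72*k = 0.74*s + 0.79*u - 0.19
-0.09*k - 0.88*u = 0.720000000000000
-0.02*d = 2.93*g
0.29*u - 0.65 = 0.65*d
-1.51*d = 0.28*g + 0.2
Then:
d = -0.13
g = 0.00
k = -27.01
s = -28.10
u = 1.94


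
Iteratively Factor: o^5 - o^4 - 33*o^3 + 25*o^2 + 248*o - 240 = (o + 4)*(o^4 - 5*o^3 - 13*o^2 + 77*o - 60) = (o - 1)*(o + 4)*(o^3 - 4*o^2 - 17*o + 60) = (o - 1)*(o + 4)^2*(o^2 - 8*o + 15) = (o - 5)*(o - 1)*(o + 4)^2*(o - 3)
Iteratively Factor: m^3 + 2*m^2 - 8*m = (m)*(m^2 + 2*m - 8) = m*(m + 4)*(m - 2)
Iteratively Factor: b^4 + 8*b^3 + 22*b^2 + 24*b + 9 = (b + 3)*(b^3 + 5*b^2 + 7*b + 3) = (b + 1)*(b + 3)*(b^2 + 4*b + 3) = (b + 1)*(b + 3)^2*(b + 1)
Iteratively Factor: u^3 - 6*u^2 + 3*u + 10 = (u + 1)*(u^2 - 7*u + 10) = (u - 2)*(u + 1)*(u - 5)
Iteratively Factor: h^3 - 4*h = (h - 2)*(h^2 + 2*h) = h*(h - 2)*(h + 2)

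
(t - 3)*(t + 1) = t^2 - 2*t - 3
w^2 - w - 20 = (w - 5)*(w + 4)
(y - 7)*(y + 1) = y^2 - 6*y - 7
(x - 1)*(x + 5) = x^2 + 4*x - 5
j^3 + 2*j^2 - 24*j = j*(j - 4)*(j + 6)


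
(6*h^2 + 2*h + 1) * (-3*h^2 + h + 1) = -18*h^4 + 5*h^2 + 3*h + 1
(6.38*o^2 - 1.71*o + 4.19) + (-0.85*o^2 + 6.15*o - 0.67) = 5.53*o^2 + 4.44*o + 3.52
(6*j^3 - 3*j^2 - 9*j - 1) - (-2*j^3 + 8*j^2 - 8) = 8*j^3 - 11*j^2 - 9*j + 7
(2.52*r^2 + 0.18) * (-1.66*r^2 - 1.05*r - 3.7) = -4.1832*r^4 - 2.646*r^3 - 9.6228*r^2 - 0.189*r - 0.666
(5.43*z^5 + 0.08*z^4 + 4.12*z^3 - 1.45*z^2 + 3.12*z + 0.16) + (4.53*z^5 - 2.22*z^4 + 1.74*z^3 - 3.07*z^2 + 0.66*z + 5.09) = 9.96*z^5 - 2.14*z^4 + 5.86*z^3 - 4.52*z^2 + 3.78*z + 5.25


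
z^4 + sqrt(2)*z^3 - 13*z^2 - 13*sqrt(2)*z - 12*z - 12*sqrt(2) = (z - 4)*(z + 1)*(z + 3)*(z + sqrt(2))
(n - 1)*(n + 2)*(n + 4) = n^3 + 5*n^2 + 2*n - 8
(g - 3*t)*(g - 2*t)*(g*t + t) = g^3*t - 5*g^2*t^2 + g^2*t + 6*g*t^3 - 5*g*t^2 + 6*t^3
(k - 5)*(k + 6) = k^2 + k - 30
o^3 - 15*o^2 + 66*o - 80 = (o - 8)*(o - 5)*(o - 2)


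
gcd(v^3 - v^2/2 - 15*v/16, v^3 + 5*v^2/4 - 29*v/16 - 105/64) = v^2 - v/2 - 15/16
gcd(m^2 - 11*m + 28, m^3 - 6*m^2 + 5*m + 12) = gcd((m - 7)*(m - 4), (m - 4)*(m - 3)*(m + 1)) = m - 4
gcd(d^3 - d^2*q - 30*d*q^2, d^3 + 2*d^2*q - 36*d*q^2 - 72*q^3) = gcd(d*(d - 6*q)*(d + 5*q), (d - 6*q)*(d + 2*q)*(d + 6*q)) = -d + 6*q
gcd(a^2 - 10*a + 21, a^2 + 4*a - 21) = a - 3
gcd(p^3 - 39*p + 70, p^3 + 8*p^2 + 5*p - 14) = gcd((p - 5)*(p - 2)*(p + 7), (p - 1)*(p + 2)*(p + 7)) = p + 7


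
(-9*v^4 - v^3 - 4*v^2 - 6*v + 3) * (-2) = 18*v^4 + 2*v^3 + 8*v^2 + 12*v - 6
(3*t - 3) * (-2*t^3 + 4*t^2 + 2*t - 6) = -6*t^4 + 18*t^3 - 6*t^2 - 24*t + 18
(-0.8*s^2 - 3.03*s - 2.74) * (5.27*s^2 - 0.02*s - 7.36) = -4.216*s^4 - 15.9521*s^3 - 8.4912*s^2 + 22.3556*s + 20.1664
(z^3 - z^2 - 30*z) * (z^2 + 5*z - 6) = z^5 + 4*z^4 - 41*z^3 - 144*z^2 + 180*z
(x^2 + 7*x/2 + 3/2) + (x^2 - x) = 2*x^2 + 5*x/2 + 3/2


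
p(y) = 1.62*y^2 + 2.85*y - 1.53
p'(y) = 3.24*y + 2.85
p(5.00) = 53.22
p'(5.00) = 19.05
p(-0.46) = -2.50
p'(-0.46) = 1.36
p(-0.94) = -2.78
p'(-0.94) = -0.20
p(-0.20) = -2.04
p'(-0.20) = 2.20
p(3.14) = 23.39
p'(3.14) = 13.02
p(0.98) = 2.82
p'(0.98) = 6.03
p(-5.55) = 32.55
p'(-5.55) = -15.13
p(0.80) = 1.79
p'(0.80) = 5.44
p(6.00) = 73.89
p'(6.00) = 22.29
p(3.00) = 21.60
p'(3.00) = 12.57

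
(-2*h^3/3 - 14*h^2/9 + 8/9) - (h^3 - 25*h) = -5*h^3/3 - 14*h^2/9 + 25*h + 8/9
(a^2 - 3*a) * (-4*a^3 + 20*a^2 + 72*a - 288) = -4*a^5 + 32*a^4 + 12*a^3 - 504*a^2 + 864*a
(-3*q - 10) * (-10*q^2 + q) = 30*q^3 + 97*q^2 - 10*q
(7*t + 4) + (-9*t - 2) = 2 - 2*t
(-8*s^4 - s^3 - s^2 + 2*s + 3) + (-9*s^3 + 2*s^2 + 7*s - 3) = -8*s^4 - 10*s^3 + s^2 + 9*s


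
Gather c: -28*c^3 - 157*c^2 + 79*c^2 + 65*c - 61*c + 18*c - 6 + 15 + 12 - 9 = -28*c^3 - 78*c^2 + 22*c + 12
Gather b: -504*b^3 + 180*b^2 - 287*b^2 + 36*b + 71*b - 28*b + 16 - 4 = -504*b^3 - 107*b^2 + 79*b + 12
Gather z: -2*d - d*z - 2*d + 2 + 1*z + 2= -4*d + z*(1 - d) + 4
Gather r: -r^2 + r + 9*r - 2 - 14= -r^2 + 10*r - 16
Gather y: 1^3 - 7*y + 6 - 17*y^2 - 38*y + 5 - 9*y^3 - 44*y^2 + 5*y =-9*y^3 - 61*y^2 - 40*y + 12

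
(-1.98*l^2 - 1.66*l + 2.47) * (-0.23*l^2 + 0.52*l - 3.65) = 0.4554*l^4 - 0.6478*l^3 + 5.7957*l^2 + 7.3434*l - 9.0155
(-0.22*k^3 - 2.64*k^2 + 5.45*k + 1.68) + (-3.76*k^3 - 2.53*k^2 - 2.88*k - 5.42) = -3.98*k^3 - 5.17*k^2 + 2.57*k - 3.74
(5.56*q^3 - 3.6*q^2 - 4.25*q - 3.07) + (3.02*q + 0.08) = 5.56*q^3 - 3.6*q^2 - 1.23*q - 2.99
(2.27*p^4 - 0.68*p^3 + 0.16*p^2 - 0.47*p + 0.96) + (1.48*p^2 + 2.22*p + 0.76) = 2.27*p^4 - 0.68*p^3 + 1.64*p^2 + 1.75*p + 1.72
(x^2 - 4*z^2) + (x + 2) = x^2 + x - 4*z^2 + 2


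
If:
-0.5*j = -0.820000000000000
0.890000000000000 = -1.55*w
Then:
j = 1.64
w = -0.57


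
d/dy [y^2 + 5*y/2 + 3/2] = 2*y + 5/2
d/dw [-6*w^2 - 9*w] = -12*w - 9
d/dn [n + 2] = 1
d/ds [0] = 0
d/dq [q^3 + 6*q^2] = 3*q*(q + 4)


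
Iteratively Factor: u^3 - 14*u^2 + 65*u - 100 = (u - 4)*(u^2 - 10*u + 25) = (u - 5)*(u - 4)*(u - 5)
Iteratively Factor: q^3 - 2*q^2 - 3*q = (q + 1)*(q^2 - 3*q) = (q - 3)*(q + 1)*(q)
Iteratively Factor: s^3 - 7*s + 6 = (s + 3)*(s^2 - 3*s + 2) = (s - 1)*(s + 3)*(s - 2)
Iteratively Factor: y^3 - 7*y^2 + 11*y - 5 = (y - 5)*(y^2 - 2*y + 1) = (y - 5)*(y - 1)*(y - 1)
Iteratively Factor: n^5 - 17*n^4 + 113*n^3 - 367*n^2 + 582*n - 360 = (n - 4)*(n^4 - 13*n^3 + 61*n^2 - 123*n + 90) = (n - 4)*(n - 2)*(n^3 - 11*n^2 + 39*n - 45) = (n - 4)*(n - 3)*(n - 2)*(n^2 - 8*n + 15) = (n - 5)*(n - 4)*(n - 3)*(n - 2)*(n - 3)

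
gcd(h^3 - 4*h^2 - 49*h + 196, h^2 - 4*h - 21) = h - 7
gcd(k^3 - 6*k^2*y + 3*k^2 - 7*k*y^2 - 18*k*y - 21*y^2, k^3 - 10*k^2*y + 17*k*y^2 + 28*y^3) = -k^2 + 6*k*y + 7*y^2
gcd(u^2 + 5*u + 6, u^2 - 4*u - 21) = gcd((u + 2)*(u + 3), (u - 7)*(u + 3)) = u + 3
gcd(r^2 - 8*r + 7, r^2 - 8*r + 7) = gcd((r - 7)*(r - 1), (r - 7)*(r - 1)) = r^2 - 8*r + 7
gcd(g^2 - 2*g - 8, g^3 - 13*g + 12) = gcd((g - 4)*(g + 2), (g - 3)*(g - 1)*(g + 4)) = 1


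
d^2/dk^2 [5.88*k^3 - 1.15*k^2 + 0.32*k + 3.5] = 35.28*k - 2.3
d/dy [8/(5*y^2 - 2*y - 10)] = 16*(1 - 5*y)/(-5*y^2 + 2*y + 10)^2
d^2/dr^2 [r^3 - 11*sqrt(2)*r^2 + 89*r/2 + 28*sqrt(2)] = 6*r - 22*sqrt(2)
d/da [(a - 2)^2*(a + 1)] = 3*a*(a - 2)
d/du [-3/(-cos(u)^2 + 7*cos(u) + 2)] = 3*(2*cos(u) - 7)*sin(u)/(sin(u)^2 + 7*cos(u) + 1)^2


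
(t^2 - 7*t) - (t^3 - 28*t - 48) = -t^3 + t^2 + 21*t + 48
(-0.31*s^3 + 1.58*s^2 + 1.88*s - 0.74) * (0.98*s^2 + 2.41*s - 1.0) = -0.3038*s^5 + 0.8013*s^4 + 5.9602*s^3 + 2.2256*s^2 - 3.6634*s + 0.74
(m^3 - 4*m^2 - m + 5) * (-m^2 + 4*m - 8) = -m^5 + 8*m^4 - 23*m^3 + 23*m^2 + 28*m - 40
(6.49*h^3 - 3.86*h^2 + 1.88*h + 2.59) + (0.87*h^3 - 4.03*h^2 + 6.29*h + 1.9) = 7.36*h^3 - 7.89*h^2 + 8.17*h + 4.49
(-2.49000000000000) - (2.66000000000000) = -5.15000000000000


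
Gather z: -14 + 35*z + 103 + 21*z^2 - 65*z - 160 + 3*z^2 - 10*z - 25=24*z^2 - 40*z - 96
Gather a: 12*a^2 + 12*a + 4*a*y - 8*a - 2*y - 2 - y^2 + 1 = 12*a^2 + a*(4*y + 4) - y^2 - 2*y - 1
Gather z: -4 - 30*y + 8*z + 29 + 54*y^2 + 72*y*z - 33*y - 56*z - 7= 54*y^2 - 63*y + z*(72*y - 48) + 18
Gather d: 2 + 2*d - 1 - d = d + 1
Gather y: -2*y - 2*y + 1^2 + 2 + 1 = 4 - 4*y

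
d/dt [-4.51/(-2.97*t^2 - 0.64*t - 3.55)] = (-26.7894*t - 2.8864)/(2.97*t^2 + 0.64*t + 3.55)^2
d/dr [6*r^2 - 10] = 12*r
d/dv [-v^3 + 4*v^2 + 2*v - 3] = -3*v^2 + 8*v + 2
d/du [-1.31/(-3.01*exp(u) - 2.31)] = -3.9431*exp(u)/(3.01*exp(u) + 2.31)^2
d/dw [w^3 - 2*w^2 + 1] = w*(3*w - 4)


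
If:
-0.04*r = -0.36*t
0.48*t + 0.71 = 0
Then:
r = -13.31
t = -1.48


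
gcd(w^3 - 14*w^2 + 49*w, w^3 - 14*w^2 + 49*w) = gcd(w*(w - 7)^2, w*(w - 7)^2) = w^3 - 14*w^2 + 49*w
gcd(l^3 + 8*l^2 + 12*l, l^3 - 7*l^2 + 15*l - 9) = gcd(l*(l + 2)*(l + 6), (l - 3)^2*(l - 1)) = 1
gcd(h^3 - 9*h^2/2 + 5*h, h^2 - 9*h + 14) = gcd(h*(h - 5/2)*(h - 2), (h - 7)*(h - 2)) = h - 2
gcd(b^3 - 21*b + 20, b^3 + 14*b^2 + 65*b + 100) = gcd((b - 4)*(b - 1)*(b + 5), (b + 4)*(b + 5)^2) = b + 5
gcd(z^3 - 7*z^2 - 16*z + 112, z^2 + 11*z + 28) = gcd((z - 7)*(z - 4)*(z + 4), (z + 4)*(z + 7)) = z + 4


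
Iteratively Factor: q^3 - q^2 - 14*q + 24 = (q - 2)*(q^2 + q - 12) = (q - 3)*(q - 2)*(q + 4)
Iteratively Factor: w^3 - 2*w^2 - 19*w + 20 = (w - 5)*(w^2 + 3*w - 4) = (w - 5)*(w - 1)*(w + 4)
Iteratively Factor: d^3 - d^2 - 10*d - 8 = (d + 1)*(d^2 - 2*d - 8) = (d - 4)*(d + 1)*(d + 2)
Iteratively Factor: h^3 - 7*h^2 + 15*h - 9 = (h - 3)*(h^2 - 4*h + 3) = (h - 3)*(h - 1)*(h - 3)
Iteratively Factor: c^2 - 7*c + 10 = (c - 5)*(c - 2)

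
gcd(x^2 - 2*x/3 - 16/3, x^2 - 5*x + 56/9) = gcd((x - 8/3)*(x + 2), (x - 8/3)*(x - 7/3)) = x - 8/3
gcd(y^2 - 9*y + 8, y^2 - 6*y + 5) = y - 1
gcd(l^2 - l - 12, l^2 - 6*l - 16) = 1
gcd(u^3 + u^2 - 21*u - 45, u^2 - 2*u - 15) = u^2 - 2*u - 15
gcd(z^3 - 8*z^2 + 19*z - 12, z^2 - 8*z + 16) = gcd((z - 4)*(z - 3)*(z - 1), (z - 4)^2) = z - 4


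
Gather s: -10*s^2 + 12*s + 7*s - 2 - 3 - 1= -10*s^2 + 19*s - 6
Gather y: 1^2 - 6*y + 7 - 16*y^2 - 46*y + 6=-16*y^2 - 52*y + 14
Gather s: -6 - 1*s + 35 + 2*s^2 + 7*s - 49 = 2*s^2 + 6*s - 20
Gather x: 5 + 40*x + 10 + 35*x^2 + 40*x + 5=35*x^2 + 80*x + 20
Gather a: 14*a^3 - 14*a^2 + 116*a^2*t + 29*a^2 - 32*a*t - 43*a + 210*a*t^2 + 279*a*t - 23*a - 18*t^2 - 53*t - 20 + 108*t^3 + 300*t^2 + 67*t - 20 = 14*a^3 + a^2*(116*t + 15) + a*(210*t^2 + 247*t - 66) + 108*t^3 + 282*t^2 + 14*t - 40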